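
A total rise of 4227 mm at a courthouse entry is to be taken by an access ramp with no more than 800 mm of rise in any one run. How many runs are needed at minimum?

At most 800 each: 4227/800 = 5.28, giving 6 ramp runs.

6 runs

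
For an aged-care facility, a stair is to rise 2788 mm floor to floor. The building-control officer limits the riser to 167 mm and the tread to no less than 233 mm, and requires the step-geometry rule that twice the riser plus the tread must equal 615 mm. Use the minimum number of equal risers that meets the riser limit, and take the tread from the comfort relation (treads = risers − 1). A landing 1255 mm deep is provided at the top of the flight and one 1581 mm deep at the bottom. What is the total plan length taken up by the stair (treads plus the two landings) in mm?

7428 mm

At most 167 each: 2788/167 = 16.69, giving 17 risers.
Each riser is 2788/17 = 164 mm (≤ 167 mm).
T = 615 − 2·164 = 287 mm, which satisfies the 233 mm minimum.
Treads = 17 − 1 = 16; going = 16 × 287 = 4592 mm.
Enclosure = 4592 + 1255 + 1581 = 7428 mm.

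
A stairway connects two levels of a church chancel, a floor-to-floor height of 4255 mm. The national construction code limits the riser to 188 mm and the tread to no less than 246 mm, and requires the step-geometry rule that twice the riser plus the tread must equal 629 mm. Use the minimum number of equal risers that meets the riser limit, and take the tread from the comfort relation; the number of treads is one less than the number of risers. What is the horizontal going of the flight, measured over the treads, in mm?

5698 mm

⌈4255/188⌉ = 23 risers.
R = 4255 ÷ 23 = 185 mm.
Tread T = 629 − 2 × 185 = 259 mm (≥ 246 mm).
Treads = 23 − 1 = 22; going = 22 × 259 = 5698 mm.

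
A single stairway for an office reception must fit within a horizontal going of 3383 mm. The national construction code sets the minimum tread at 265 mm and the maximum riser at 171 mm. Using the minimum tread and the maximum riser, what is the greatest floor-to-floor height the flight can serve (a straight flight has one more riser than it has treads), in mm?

2223 mm

3383 / 265 = 12.77, so 12 treads fit.
Risers = treads + 1 = 13.
Maximum height = 13 × 171 = 2223 mm.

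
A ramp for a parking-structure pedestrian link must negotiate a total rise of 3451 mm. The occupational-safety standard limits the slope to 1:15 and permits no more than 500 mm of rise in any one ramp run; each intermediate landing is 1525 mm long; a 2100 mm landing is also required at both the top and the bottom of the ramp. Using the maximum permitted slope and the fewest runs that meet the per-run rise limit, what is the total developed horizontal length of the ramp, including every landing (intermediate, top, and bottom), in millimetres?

⌈3451/500⌉ = 7 ramp runs. That means 6 intermediate landings.
Horizontal run for 3451 mm of rise at 1:15 is 3451 × 15 = 51765 mm.
Intermediate landings: 6 × 1525 = 9150 mm.
Top and bottom landings: 2 × 2100 = 4200 mm.
Total = 51765 + 9150 + 4200 = 65115 mm.

65115 mm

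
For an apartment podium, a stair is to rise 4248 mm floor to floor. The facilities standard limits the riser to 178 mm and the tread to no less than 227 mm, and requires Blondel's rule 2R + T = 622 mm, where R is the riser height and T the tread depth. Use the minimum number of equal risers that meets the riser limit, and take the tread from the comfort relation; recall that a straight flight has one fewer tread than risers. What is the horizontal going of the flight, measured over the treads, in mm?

4248 / 178 = 23.87, so 24 risers are needed.
R = 4248 ÷ 24 = 177 mm.
From 2R + T = 622: T = 622 − 354 = 268 mm.
24 risers give 23 treads; going = 23 × 268 = 6164 mm.

6164 mm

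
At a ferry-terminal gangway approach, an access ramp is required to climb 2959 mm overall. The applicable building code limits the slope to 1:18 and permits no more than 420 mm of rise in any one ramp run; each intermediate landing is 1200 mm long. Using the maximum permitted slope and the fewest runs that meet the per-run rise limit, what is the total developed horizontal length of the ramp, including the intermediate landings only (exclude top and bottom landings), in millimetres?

At most 420 each: 2959/420 = 7.05, giving 8 ramp runs. That means 7 intermediate landings.
Horizontal run for 2959 mm of rise at 1:18 is 2959 × 18 = 53262 mm.
7 intermediate landings contribute 7 × 1200 = 8400 mm.
Total developed length = 53262 + 8400 = 61662 mm.

61662 mm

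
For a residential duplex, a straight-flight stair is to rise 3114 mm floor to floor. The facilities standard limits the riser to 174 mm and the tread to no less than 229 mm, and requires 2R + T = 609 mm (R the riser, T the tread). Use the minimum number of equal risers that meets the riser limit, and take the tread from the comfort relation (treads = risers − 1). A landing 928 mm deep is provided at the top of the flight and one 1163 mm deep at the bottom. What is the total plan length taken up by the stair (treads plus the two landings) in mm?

At most 174 each: 3114/174 = 17.90, giving 18 risers.
Riser R = 3114 / 18 = 173 mm, within the 174 mm limit.
Tread T = 609 − 2 × 173 = 263 mm (≥ 229 mm).
Treads = 18 − 1 = 17; going = 17 × 263 = 4471 mm.
Enclosure = 4471 + 928 + 1163 = 6562 mm.

6562 mm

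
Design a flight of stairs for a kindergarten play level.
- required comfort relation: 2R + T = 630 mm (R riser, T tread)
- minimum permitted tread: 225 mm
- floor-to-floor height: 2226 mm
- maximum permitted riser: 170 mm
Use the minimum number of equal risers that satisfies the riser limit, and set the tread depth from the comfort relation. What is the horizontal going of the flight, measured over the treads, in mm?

2226 / 170 = 13.094 → round up to 14 risers.
R = 2226 ÷ 14 = 159 mm.
From 2R + T = 630: T = 630 − 318 = 312 mm.
Going = (14 − 1) × 312 = 4056 mm.

4056 mm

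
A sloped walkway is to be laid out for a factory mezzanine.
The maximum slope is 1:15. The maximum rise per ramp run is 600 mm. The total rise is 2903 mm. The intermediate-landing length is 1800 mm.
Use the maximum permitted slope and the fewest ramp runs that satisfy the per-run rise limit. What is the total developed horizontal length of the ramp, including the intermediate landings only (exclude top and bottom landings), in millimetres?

2903 / 600 = 4.84, so 5 ramp runs are needed. That means 4 intermediate landings.
Ramp run (horizontal) at 1:15: 2903 × 15 = 43545 mm.
4 intermediate landings contribute 4 × 1800 = 7200 mm.
Total developed length = 43545 + 7200 = 50745 mm.

50745 mm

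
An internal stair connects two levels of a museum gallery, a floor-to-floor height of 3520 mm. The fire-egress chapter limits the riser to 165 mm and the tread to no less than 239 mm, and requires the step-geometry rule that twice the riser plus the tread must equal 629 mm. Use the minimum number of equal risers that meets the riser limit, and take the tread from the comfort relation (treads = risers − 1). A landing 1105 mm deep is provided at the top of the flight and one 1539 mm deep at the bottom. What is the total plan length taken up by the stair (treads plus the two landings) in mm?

⌈3520/165⌉ = 22 risers.
Each riser is 3520/22 = 160 mm (≤ 165 mm).
Tread T = 629 − 2 × 160 = 309 mm (≥ 239 mm).
22 risers give 21 treads; going = 21 × 309 = 6489 mm.
Add landings: 6489 + 1105 + 1539 = 9133 mm.

9133 mm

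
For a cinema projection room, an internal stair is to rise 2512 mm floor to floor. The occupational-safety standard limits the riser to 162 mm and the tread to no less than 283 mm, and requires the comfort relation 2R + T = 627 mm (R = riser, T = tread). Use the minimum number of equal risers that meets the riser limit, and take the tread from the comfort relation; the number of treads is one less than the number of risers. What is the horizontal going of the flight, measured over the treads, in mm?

2512 / 162 = 15.51, so 16 risers are needed.
R = 2512 ÷ 16 = 157 mm.
T = 627 − 2·157 = 313 mm, which satisfies the 283 mm minimum.
Going = (16 − 1) × 313 = 4695 mm.

4695 mm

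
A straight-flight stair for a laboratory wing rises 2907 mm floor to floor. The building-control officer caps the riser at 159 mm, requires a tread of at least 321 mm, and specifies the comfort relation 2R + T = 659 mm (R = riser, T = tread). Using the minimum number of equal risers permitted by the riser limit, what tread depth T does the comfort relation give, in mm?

353 mm

2907 / 159 = 18.283 → round up to 19 risers.
R = 2907 ÷ 19 = 153 mm.
T = 659 − 2·153 = 353 mm, which satisfies the 321 mm minimum.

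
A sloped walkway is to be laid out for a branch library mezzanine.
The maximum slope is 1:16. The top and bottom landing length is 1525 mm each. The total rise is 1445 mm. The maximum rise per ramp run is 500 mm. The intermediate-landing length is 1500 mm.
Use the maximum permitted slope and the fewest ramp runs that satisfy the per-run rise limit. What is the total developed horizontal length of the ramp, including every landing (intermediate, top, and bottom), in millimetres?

1445 / 500 = 2.890 → round up to 3 ramp runs. That means 2 intermediate landings.
Ramp run (horizontal) at 1:16: 1445 × 16 = 23120 mm.
2 intermediate landings contribute 2 × 1500 = 3000 mm.
Top and bottom landings: 2 × 1525 = 3050 mm.
Total = 23120 + 3000 + 3050 = 29170 mm.

29170 mm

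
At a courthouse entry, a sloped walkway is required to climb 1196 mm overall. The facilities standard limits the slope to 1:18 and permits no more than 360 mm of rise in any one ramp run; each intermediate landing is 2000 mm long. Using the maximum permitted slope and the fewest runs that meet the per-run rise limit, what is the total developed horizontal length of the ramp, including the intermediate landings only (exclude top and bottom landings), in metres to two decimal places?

27.53 m

1196 / 360 = 3.32, so 4 ramp runs are needed. That means 3 intermediate landings.
Ramp run (horizontal) at 1:18: 1196 × 18 = 21528 mm.
Intermediate landings: 3 × 2000 = 6000 mm.
Developed length = 21528 + 6000 = 27528 mm.
= 27.53 m.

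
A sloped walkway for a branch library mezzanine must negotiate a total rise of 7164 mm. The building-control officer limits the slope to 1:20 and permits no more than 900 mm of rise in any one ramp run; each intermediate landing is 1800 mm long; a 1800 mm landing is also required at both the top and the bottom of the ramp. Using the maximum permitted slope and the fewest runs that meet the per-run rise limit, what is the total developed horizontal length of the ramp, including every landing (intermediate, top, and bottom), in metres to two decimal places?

7164 / 900 = 7.960 → round up to 8 ramp runs. That means 7 intermediate landings.
Horizontal run for 7164 mm of rise at 1:20 is 7164 × 20 = 143280 mm.
7 intermediate landings contribute 7 × 1800 = 12600 mm.
Top and bottom landings: 2 × 1800 = 3600 mm.
Total = 143280 + 12600 + 3600 = 159480 mm.
= 159.48 m.

159.48 m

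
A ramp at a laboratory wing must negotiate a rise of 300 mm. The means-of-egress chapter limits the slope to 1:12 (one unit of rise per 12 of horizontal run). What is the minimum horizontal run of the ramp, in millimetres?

At 1:12 the run is 12 × 300 = 3600 mm.

3600 mm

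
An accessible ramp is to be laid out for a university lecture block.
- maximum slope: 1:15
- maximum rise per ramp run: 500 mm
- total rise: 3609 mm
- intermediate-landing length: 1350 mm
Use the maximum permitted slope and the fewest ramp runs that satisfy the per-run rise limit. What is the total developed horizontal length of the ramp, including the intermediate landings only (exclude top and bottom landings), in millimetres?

63585 mm

At most 500 each: 3609/500 = 7.22, giving 8 ramp runs. That means 7 intermediate landings.
Ramp run (horizontal) at 1:15: 3609 × 15 = 54135 mm.
Intermediate landings: 7 × 1350 = 9450 mm.
Total developed length = 54135 + 9450 = 63585 mm.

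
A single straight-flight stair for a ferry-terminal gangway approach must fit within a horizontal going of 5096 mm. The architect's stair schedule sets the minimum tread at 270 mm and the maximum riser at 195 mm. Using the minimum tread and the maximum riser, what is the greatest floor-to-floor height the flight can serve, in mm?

3705 mm

Treads that fit: ⌊5096 / 270⌋ = 18.
Risers = treads + 1 = 19.
Maximum height = 19 × 195 = 3705 mm.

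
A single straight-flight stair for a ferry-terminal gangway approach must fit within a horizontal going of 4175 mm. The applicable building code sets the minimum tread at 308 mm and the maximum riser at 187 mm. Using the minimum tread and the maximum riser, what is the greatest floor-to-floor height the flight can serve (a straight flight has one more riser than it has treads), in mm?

4175 / 308 = 13.56, so 13 treads fit.
Risers = treads + 1 = 14.
Maximum height = 14 × 187 = 2618 mm.

2618 mm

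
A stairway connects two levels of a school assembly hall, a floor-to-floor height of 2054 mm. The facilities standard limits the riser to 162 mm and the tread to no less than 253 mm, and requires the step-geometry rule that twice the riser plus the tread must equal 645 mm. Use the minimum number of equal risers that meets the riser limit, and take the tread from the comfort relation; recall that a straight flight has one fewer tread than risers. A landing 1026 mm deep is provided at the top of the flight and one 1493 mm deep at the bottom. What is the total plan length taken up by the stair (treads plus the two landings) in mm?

At most 162 each: 2054/162 = 12.68, giving 13 risers.
R = 2054 ÷ 13 = 158 mm.
T = 645 − 2·158 = 329 mm, which satisfies the 253 mm minimum.
Going = (13 − 1) × 329 = 3948 mm.
Enclosure = 3948 + 1026 + 1493 = 6467 mm.

6467 mm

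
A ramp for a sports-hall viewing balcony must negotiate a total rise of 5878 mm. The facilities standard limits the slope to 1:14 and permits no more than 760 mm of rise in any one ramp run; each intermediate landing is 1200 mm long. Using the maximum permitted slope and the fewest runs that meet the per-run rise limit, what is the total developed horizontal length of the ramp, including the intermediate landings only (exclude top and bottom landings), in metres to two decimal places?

⌈5878/760⌉ = 8 ramp runs. That means 7 intermediate landings.
Ramp run (horizontal) at 1:14: 5878 × 14 = 82292 mm.
Intermediate landings: 7 × 1200 = 8400 mm.
Total developed length = 82292 + 8400 = 90692 mm.
= 90.69 m.

90.69 m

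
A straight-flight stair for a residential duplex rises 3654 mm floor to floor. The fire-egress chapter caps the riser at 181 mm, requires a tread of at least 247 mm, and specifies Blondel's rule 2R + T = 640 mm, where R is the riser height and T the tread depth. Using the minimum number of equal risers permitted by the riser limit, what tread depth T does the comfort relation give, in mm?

3654 / 181 = 20.19, so 21 risers are needed.
Each riser is 3654/21 = 174 mm (≤ 181 mm).
Tread T = 640 − 2 × 174 = 292 mm (≥ 247 mm).

292 mm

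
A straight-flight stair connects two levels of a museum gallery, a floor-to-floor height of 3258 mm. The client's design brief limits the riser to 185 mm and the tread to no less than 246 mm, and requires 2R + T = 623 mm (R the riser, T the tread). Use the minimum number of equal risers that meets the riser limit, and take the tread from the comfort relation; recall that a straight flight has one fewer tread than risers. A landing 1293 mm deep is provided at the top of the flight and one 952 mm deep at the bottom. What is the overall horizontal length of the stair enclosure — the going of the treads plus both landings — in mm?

6682 mm

3258 / 185 = 17.611 → round up to 18 risers.
Riser R = 3258 / 18 = 181 mm, within the 185 mm limit.
Tread T = 623 − 2 × 181 = 261 mm (≥ 246 mm).
Going = (18 − 1) × 261 = 4437 mm.
Enclosure = 4437 + 1293 + 952 = 6682 mm.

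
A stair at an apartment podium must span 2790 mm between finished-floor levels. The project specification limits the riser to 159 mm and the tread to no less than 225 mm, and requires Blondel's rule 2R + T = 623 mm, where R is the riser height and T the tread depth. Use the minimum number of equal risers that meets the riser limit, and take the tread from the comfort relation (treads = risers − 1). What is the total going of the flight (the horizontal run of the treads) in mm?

5321 mm

⌈2790/159⌉ = 18 risers.
R = 2790 ÷ 18 = 155 mm.
From 2R + T = 623: T = 623 − 310 = 313 mm.
Going = (18 − 1) × 313 = 5321 mm.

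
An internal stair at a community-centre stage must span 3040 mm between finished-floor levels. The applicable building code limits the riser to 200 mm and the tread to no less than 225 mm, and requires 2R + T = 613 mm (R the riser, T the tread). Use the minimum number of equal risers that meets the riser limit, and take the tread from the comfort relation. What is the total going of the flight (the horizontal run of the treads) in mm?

3495 mm

3040 / 200 = 15.20, so 16 risers are needed.
Riser R = 3040 / 16 = 190 mm, within the 200 mm limit.
From 2R + T = 613: T = 613 − 380 = 233 mm.
Treads = 16 − 1 = 15; going = 15 × 233 = 3495 mm.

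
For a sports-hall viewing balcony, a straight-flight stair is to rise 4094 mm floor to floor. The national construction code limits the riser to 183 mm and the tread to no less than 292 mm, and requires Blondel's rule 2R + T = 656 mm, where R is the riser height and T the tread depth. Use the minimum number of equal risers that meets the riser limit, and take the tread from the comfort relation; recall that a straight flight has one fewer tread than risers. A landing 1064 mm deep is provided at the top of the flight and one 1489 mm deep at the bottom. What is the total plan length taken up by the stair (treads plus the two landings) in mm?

4094 / 183 = 22.37, so 23 risers are needed.
Riser R = 4094 / 23 = 178 mm, within the 183 mm limit.
From 2R + T = 656: T = 656 − 356 = 300 mm.
23 risers give 22 treads; going = 22 × 300 = 6600 mm.
Enclosure = 6600 + 1064 + 1489 = 9153 mm.

9153 mm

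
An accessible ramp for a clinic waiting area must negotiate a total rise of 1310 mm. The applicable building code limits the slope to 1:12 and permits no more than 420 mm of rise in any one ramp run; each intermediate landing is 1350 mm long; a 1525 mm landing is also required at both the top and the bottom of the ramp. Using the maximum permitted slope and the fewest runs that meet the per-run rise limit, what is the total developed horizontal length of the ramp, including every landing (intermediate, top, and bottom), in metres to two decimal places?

22.82 m

1310 / 420 = 3.12, so 4 ramp runs are needed. That means 3 intermediate landings.
Horizontal run for 1310 mm of rise at 1:12 is 1310 × 12 = 15720 mm.
Intermediate landings: 3 × 1350 = 4050 mm.
Top and bottom landings: 2 × 1525 = 3050 mm.
Total = 15720 + 4050 + 3050 = 22820 mm.
= 22.82 m.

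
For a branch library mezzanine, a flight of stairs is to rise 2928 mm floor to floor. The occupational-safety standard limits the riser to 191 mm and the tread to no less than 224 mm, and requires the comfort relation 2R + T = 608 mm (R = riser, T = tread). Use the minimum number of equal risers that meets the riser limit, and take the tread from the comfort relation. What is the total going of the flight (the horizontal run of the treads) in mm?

2928 / 191 = 15.330 → round up to 16 risers.
Riser R = 2928 / 16 = 183 mm, within the 191 mm limit.
T = 608 − 2·183 = 242 mm, which satisfies the 224 mm minimum.
Going = (16 − 1) × 242 = 3630 mm.

3630 mm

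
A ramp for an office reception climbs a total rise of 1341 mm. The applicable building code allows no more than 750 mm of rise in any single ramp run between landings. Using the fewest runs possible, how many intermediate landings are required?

1341 / 750 = 1.79, so 2 ramp runs are needed.
2 runs are separated by 1 intermediate landings.

1 intermediate landings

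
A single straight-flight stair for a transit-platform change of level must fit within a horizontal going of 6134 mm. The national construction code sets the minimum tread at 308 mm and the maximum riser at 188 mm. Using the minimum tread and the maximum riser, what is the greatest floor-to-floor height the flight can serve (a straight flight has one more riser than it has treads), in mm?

6134 / 308 = 19.92, so 19 treads fit.
Risers = treads + 1 = 20.
Maximum height = 20 × 188 = 3760 mm.

3760 mm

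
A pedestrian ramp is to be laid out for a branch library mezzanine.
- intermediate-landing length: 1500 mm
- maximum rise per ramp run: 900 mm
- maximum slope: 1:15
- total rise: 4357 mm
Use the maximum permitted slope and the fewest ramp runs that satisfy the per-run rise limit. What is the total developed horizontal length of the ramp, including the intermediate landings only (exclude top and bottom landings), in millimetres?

71355 mm

4357 / 900 = 4.84, so 5 ramp runs are needed. That means 4 intermediate landings.
Horizontal run for 4357 mm of rise at 1:15 is 4357 × 15 = 65355 mm.
4 intermediate landings contribute 4 × 1500 = 6000 mm.
Total developed length = 65355 + 6000 = 71355 mm.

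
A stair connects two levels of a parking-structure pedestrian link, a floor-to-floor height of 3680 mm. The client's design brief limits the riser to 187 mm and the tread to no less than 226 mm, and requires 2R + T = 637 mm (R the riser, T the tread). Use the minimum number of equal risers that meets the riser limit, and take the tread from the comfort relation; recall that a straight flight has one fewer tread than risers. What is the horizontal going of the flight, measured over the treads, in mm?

5111 mm

⌈3680/187⌉ = 20 risers.
R = 3680 ÷ 20 = 184 mm.
From 2R + T = 637: T = 637 − 368 = 269 mm.
20 risers give 19 treads; going = 19 × 269 = 5111 mm.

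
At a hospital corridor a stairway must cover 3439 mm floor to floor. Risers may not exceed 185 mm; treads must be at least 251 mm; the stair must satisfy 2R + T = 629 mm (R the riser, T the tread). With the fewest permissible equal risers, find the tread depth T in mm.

At most 185 each: 3439/185 = 18.59, giving 19 risers.
Riser R = 3439 / 19 = 181 mm, within the 185 mm limit.
From 2R + T = 629: T = 629 − 362 = 267 mm.

267 mm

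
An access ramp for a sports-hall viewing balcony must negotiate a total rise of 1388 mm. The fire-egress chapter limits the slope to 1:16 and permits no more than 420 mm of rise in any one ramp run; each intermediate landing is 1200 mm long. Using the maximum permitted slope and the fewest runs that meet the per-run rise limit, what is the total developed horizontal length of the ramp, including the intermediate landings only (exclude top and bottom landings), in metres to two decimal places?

1388 / 420 = 3.30, so 4 ramp runs are needed. That means 3 intermediate landings.
Horizontal run for 1388 mm of rise at 1:16 is 1388 × 16 = 22208 mm.
3 intermediate landings contribute 3 × 1200 = 3600 mm.
Developed length = 22208 + 3600 = 25808 mm.
= 25.81 m.

25.81 m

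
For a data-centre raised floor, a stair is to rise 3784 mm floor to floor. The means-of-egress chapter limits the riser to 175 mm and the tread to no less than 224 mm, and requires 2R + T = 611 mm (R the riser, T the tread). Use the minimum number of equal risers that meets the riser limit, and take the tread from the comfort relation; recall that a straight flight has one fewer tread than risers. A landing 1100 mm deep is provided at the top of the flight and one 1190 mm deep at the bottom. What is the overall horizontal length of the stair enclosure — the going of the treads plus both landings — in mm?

At most 175 each: 3784/175 = 21.62, giving 22 risers.
Each riser is 3784/22 = 172 mm (≤ 175 mm).
T = 611 − 2·172 = 267 mm, which satisfies the 224 mm minimum.
Going = (22 − 1) × 267 = 5607 mm.
Enclosure = 5607 + 1100 + 1190 = 7897 mm.

7897 mm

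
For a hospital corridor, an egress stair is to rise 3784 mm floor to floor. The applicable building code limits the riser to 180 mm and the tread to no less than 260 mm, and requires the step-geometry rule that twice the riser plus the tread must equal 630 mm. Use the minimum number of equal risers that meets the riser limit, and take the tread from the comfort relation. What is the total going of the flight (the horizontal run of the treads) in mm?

3784 / 180 = 21.02, so 22 risers are needed.
Each riser is 3784/22 = 172 mm (≤ 180 mm).
From 2R + T = 630: T = 630 − 344 = 286 mm.
Treads = 22 − 1 = 21; going = 21 × 286 = 6006 mm.

6006 mm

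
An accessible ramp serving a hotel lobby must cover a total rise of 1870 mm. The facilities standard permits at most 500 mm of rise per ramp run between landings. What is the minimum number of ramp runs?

4 runs

1870 / 500 = 3.740 → round up to 4 ramp runs.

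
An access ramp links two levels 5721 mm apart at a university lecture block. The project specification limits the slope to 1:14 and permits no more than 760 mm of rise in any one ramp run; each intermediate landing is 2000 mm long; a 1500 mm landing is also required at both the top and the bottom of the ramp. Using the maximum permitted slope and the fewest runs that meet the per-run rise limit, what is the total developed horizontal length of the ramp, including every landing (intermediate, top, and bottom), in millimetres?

5721 / 760 = 7.528 → round up to 8 ramp runs. That means 7 intermediate landings.
Ramp run (horizontal) at 1:14: 5721 × 14 = 80094 mm.
7 intermediate landings contribute 7 × 2000 = 14000 mm.
Top and bottom landings: 2 × 1500 = 3000 mm.
Total = 80094 + 14000 + 3000 = 97094 mm.

97094 mm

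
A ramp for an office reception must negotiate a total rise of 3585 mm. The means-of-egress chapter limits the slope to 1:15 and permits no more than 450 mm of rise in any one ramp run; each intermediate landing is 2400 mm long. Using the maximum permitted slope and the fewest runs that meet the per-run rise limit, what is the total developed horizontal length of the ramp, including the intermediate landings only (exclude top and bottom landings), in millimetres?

70575 mm

3585 / 450 = 7.97, so 8 ramp runs are needed. That means 7 intermediate landings.
Horizontal run for 3585 mm of rise at 1:15 is 3585 × 15 = 53775 mm.
7 intermediate landings contribute 7 × 2400 = 16800 mm.
Developed length = 53775 + 16800 = 70575 mm.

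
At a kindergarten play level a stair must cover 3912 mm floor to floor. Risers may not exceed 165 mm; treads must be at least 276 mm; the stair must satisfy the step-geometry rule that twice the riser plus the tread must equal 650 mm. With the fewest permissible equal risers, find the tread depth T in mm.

324 mm

3912 / 165 = 23.71, so 24 risers are needed.
Riser R = 3912 / 24 = 163 mm, within the 165 mm limit.
From 2R + T = 650: T = 650 − 326 = 324 mm.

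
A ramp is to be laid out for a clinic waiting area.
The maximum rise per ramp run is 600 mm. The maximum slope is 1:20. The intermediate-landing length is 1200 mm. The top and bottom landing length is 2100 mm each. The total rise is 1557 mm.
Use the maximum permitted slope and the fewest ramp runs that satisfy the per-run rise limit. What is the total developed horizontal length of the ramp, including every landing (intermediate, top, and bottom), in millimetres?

At most 600 each: 1557/600 = 2.60, giving 3 ramp runs. That means 2 intermediate landings.
Ramp run (horizontal) at 1:20: 1557 × 20 = 31140 mm.
2 intermediate landings contribute 2 × 1200 = 2400 mm.
Top and bottom landings: 2 × 2100 = 4200 mm.
Total = 31140 + 2400 + 4200 = 37740 mm.

37740 mm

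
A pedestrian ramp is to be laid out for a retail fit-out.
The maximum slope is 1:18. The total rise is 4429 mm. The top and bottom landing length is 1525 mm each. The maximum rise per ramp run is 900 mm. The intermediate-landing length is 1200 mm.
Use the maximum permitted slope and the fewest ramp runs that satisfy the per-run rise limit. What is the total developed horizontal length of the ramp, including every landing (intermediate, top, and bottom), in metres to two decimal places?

87.57 m

At most 900 each: 4429/900 = 4.92, giving 5 ramp runs. That means 4 intermediate landings.
Horizontal run for 4429 mm of rise at 1:18 is 4429 × 18 = 79722 mm.
4 intermediate landings contribute 4 × 1200 = 4800 mm.
Top and bottom landings: 2 × 1525 = 3050 mm.
Total = 79722 + 4800 + 3050 = 87572 mm.
= 87.57 m.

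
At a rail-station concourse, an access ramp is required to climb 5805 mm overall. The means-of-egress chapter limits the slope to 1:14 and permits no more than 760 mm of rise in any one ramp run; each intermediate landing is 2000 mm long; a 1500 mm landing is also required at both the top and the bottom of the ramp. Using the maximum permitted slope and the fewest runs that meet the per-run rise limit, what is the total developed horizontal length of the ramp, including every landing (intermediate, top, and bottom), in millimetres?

98270 mm

⌈5805/760⌉ = 8 ramp runs. That means 7 intermediate landings.
Ramp run (horizontal) at 1:14: 5805 × 14 = 81270 mm.
Intermediate landings: 7 × 2000 = 14000 mm.
Top and bottom landings: 2 × 1500 = 3000 mm.
Total = 81270 + 14000 + 3000 = 98270 mm.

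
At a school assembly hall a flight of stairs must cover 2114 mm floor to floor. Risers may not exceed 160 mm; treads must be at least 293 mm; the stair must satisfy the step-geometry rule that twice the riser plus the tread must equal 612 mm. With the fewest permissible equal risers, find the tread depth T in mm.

At most 160 each: 2114/160 = 13.21, giving 14 risers.
Each riser is 2114/14 = 151 mm (≤ 160 mm).
Tread T = 612 − 2 × 151 = 310 mm (≥ 293 mm).

310 mm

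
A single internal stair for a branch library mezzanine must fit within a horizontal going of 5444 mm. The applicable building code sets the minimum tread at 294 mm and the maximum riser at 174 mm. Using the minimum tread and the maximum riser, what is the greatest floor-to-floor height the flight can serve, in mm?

5444 / 294 = 18.52, so 18 treads fit.
Risers = treads + 1 = 19.
Maximum height = 19 × 174 = 3306 mm.

3306 mm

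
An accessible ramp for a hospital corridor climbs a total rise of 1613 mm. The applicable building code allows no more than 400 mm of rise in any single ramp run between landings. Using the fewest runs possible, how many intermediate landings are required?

⌈1613/400⌉ = 5 ramp runs.
5 runs are separated by 4 intermediate landings.

4 intermediate landings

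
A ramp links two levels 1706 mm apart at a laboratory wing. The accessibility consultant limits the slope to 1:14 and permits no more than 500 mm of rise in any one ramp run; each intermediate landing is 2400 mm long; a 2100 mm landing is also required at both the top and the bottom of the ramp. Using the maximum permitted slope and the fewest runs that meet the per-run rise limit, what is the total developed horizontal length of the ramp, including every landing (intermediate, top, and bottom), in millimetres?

35284 mm

1706 / 500 = 3.41, so 4 ramp runs are needed. That means 3 intermediate landings.
Ramp run (horizontal) at 1:14: 1706 × 14 = 23884 mm.
Intermediate landings: 3 × 2400 = 7200 mm.
Top and bottom landings: 2 × 2100 = 4200 mm.
Total = 23884 + 7200 + 4200 = 35284 mm.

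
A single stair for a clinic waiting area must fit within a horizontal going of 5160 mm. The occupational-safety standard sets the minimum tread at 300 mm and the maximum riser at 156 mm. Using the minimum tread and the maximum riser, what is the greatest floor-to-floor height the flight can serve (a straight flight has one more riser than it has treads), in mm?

Treads that fit: ⌊5160 / 300⌋ = 17.
Risers = treads + 1 = 18.
Maximum height = 18 × 156 = 2808 mm.

2808 mm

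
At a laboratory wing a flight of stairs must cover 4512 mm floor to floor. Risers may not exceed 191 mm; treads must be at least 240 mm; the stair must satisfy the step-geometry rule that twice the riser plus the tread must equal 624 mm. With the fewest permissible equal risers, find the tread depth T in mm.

248 mm

4512 / 191 = 23.623 → round up to 24 risers.
R = 4512 ÷ 24 = 188 mm.
T = 624 − 2·188 = 248 mm, which satisfies the 240 mm minimum.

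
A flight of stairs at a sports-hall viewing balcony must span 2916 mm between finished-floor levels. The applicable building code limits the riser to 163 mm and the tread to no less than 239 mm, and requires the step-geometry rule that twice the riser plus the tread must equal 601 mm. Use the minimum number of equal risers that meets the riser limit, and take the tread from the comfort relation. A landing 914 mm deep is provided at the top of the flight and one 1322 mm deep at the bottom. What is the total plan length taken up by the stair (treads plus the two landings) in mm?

⌈2916/163⌉ = 18 risers.
Each riser is 2916/18 = 162 mm (≤ 163 mm).
Tread T = 601 − 2 × 162 = 277 mm (≥ 239 mm).
18 risers give 17 treads; going = 17 × 277 = 4709 mm.
Enclosure = 4709 + 914 + 1322 = 6945 mm.

6945 mm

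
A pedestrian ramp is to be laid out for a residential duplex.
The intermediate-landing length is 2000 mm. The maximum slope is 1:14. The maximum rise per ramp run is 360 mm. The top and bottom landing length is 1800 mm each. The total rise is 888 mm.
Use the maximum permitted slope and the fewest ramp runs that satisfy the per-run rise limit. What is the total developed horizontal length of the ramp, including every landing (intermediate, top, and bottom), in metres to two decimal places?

20.03 m

888 / 360 = 2.467 → round up to 3 ramp runs. That means 2 intermediate landings.
Ramp run (horizontal) at 1:14: 888 × 14 = 12432 mm.
2 intermediate landings contribute 2 × 2000 = 4000 mm.
Top and bottom landings: 2 × 1800 = 3600 mm.
Total = 12432 + 4000 + 3600 = 20032 mm.
= 20.03 m.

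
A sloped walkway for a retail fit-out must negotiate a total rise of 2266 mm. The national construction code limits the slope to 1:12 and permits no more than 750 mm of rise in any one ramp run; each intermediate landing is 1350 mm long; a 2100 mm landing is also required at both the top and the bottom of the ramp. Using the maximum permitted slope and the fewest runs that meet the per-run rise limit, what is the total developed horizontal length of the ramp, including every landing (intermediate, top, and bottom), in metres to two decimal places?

At most 750 each: 2266/750 = 3.02, giving 4 ramp runs. That means 3 intermediate landings.
Horizontal run for 2266 mm of rise at 1:12 is 2266 × 12 = 27192 mm.
Intermediate landings: 3 × 1350 = 4050 mm.
Top and bottom landings: 2 × 2100 = 4200 mm.
Total = 27192 + 4050 + 4200 = 35442 mm.
= 35.44 m.

35.44 m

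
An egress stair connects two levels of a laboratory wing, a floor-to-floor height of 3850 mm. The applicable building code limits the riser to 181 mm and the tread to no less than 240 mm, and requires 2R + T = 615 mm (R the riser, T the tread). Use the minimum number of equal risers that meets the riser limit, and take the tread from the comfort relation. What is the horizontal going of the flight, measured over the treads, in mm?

5565 mm

⌈3850/181⌉ = 22 risers.
Each riser is 3850/22 = 175 mm (≤ 181 mm).
T = 615 − 2·175 = 265 mm, which satisfies the 240 mm minimum.
Going = (22 − 1) × 265 = 5565 mm.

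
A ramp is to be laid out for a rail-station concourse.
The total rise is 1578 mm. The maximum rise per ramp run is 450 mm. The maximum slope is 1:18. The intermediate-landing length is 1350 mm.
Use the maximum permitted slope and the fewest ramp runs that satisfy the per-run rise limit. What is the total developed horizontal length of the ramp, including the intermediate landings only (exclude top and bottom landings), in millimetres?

32454 mm

1578 / 450 = 3.507 → round up to 4 ramp runs. That means 3 intermediate landings.
Ramp run (horizontal) at 1:18: 1578 × 18 = 28404 mm.
Intermediate landings: 3 × 1350 = 4050 mm.
Developed length = 28404 + 4050 = 32454 mm.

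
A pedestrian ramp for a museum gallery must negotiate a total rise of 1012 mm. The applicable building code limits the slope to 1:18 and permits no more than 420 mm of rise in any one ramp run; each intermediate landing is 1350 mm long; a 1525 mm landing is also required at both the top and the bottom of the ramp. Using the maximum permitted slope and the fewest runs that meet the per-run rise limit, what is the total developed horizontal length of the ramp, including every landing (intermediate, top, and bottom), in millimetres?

23966 mm

At most 420 each: 1012/420 = 2.41, giving 3 ramp runs. That means 2 intermediate landings.
Horizontal run for 1012 mm of rise at 1:18 is 1012 × 18 = 18216 mm.
Intermediate landings: 2 × 1350 = 2700 mm.
Top and bottom landings: 2 × 1525 = 3050 mm.
Total = 18216 + 2700 + 3050 = 23966 mm.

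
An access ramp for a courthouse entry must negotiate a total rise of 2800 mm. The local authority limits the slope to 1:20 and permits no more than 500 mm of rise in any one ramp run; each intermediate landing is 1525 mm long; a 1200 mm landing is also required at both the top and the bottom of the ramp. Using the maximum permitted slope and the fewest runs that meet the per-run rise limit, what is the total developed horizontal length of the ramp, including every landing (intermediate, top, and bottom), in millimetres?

66025 mm

At most 500 each: 2800/500 = 5.60, giving 6 ramp runs. That means 5 intermediate landings.
Ramp run (horizontal) at 1:20: 2800 × 20 = 56000 mm.
5 intermediate landings contribute 5 × 1525 = 7625 mm.
Top and bottom landings: 2 × 1200 = 2400 mm.
Total = 56000 + 7625 + 2400 = 66025 mm.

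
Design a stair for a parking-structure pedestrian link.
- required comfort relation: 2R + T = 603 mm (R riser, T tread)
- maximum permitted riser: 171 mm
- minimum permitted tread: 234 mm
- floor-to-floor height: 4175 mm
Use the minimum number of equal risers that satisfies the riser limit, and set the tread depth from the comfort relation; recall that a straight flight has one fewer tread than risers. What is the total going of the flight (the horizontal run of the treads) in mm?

6456 mm

4175 / 171 = 24.42, so 25 risers are needed.
Each riser is 4175/25 = 167 mm (≤ 171 mm).
T = 603 − 2·167 = 269 mm, which satisfies the 234 mm minimum.
25 risers give 24 treads; going = 24 × 269 = 6456 mm.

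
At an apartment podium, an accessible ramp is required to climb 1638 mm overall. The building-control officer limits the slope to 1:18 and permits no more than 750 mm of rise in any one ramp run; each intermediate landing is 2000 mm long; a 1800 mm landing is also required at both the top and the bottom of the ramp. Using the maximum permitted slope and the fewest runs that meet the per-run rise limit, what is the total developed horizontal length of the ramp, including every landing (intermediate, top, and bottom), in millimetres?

1638 / 750 = 2.18, so 3 ramp runs are needed. That means 2 intermediate landings.
Ramp run (horizontal) at 1:18: 1638 × 18 = 29484 mm.
Intermediate landings: 2 × 2000 = 4000 mm.
Top and bottom landings: 2 × 1800 = 3600 mm.
Total = 29484 + 4000 + 3600 = 37084 mm.

37084 mm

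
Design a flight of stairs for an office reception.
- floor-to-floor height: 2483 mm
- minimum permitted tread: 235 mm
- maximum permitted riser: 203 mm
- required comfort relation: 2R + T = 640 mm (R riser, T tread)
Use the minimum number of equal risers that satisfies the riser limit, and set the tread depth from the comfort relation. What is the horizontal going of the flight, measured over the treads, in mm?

⌈2483/203⌉ = 13 risers.
R = 2483 ÷ 13 = 191 mm.
T = 640 − 2·191 = 258 mm, which satisfies the 235 mm minimum.
13 risers give 12 treads; going = 12 × 258 = 3096 mm.

3096 mm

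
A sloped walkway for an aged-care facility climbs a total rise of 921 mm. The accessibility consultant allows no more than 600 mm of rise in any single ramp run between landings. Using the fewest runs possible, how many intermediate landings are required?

921 / 600 = 1.53, so 2 ramp runs are needed.
2 runs are separated by 1 intermediate landings.

1 intermediate landings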